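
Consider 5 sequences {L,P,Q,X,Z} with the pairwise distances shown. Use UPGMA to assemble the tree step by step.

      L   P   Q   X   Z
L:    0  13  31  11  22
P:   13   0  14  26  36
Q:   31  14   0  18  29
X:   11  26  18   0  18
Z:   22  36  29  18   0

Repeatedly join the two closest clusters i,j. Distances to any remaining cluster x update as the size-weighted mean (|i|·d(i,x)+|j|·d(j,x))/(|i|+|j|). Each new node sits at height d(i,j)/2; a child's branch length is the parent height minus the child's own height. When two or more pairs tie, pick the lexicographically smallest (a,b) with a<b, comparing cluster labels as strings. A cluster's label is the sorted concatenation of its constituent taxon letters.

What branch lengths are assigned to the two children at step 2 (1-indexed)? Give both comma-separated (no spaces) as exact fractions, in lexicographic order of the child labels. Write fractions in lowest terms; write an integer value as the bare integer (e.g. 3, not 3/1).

1. join L+X (d=11) ⇒ LX; edges |L|=11/2, |X|=11/2
  updated: d(LX,P)=39/2, d(LX,Q)=49/2, d(LX,Z)=20
2. join P+Q (d=14) ⇒ PQ; edges |P|=7, |Q|=7
  updated: d(LX,PQ)=22, d(PQ,Z)=65/2
3. join LX+Z (d=20) ⇒ LXZ; edges |LX|=9/2, |Z|=10
  updated: d(LXZ,PQ)=51/2
4. join LXZ+PQ (d=51/2) ⇒ LPQXZ; edges |LXZ|=11/4, |PQ|=23/4
final tree: (((L:11/2,X:11/2):9/2,Z:10):11/4,(P:7,Q:7):23/4)
total length: 48

7,7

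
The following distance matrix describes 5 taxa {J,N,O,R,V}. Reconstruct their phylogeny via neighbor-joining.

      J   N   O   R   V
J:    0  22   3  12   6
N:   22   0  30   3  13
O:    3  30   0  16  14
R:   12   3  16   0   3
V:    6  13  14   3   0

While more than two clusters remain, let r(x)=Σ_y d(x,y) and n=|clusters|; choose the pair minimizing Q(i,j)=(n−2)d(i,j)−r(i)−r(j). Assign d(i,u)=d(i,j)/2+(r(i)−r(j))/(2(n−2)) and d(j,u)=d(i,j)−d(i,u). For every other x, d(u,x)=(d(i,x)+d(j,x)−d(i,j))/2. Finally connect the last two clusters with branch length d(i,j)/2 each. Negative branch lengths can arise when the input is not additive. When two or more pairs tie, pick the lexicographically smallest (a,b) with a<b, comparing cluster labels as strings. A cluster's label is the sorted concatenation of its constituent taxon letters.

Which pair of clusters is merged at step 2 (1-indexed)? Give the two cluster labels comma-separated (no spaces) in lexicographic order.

1. join J+O (d=3, Q=-97) ⇒ JO; edges |J|=-11/6, |O|=29/6
  updated: d(JO,N)=49/2, d(JO,R)=25/2, d(JO,V)=17/2
2. join JO+V (d=17/2, Q=-53) ⇒ JOV; edges |JO|=19/2, |V|=-1
  updated: d(JOV,N)=29/2, d(JOV,R)=7/2
3. join JOV+N (d=29/2, Q=-21) ⇒ JNOV; edges |JOV|=15/2, |N|=7
  updated: d(JNOV,R)=-4
4. join JNOV+R (d=-4) ⇒ JNORV; edges |JNOV|=-2, |R|=-2
final tree: ((((J:-11/6,O:29/6):19/2,V:-1):15/2,N:7):-2,R:-2)
total length: 22

JO,V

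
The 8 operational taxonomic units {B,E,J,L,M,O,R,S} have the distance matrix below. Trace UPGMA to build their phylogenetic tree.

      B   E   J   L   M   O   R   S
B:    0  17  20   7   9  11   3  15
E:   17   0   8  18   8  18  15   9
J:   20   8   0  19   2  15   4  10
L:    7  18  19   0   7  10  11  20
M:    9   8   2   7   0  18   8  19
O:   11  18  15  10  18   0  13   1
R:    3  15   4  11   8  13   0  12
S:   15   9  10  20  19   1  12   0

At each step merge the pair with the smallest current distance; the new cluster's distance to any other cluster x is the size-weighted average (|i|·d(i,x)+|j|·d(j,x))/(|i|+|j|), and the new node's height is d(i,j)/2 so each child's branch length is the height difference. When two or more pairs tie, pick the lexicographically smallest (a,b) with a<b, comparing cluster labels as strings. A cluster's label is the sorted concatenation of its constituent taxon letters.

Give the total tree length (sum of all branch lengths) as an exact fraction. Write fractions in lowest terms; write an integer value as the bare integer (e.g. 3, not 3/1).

step 1: merge (O,S) at d=1; branch lengths O→1/2, S→1/2; new cluster OS
  updated: d(B,OS)=13, d(E,OS)=27/2, d(J,OS)=25/2, d(L,OS)=15, d(M,OS)=37/2, d(OS,R)=25/2
step 2: merge (J,M) at d=2; branch lengths J→1, M→1; new cluster JM
  updated: d(B,JM)=29/2, d(E,JM)=8, d(JM,L)=13, d(JM,OS)=31/2, d(JM,R)=6
step 3: merge (B,R) at d=3; branch lengths B→3/2, R→3/2; new cluster BR
  updated: d(BR,E)=16, d(BR,JM)=41/4, d(BR,L)=9, d(BR,OS)=51/4
step 4: merge (E,JM) at d=8; branch lengths E→4, JM→3; new cluster EJM
  updated: d(BR,EJM)=73/6, d(EJM,L)=44/3, d(EJM,OS)=89/6
step 5: merge (BR,L) at d=9; branch lengths BR→3, L→9/2; new cluster BLR
  updated: d(BLR,EJM)=13, d(BLR,OS)=27/2
step 6: merge (BLR,EJM) at d=13; branch lengths BLR→2, EJM→5/2; new cluster BEJLMR
  updated: d(BEJLMR,OS)=85/6
step 7: merge (BEJLMR,OS) at d=85/6; branch lengths BEJLMR→7/12, OS→79/12; new cluster BEJLMORS
final tree: ((((B:3/2,R:3/2):3,L:9/2):2,(E:4,(J:1,M:1):3):5/2):7/12,(O:1/2,S:1/2):79/12)
total length: 193/6

193/6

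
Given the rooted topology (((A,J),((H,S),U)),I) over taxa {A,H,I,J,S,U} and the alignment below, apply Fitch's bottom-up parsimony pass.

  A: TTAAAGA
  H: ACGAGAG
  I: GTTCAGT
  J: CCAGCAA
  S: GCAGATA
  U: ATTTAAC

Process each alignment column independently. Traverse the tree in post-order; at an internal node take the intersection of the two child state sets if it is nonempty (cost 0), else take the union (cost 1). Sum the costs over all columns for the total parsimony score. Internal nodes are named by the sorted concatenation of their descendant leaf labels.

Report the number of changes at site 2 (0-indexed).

[col 0] AJ: children A:{T}, J:{C} ∪→ {C,T}; cost 1
[col 0] HS: children H:{A}, S:{G} ∪→ {A,G}; cost 1
[col 0] HSU: children HS:{A,G}, U:{A} ∩→ {A}; cost 0
[col 0] AHJSU: children AJ:{C,T}, HSU:{A} ∪→ {A,C,T}; cost 1
[col 0] AHIJSU: children AHJSU:{A,C,T}, I:{G} ∪→ {A,C,G,T}; cost 1
[col 1] AJ: children A:{T}, J:{C} ∪→ {C,T}; cost 1
[col 1] HS: children H:{C}, S:{C} ∩→ {C}; cost 0
[col 1] HSU: children HS:{C}, U:{T} ∪→ {C,T}; cost 1
[col 1] AHJSU: children AJ:{C,T}, HSU:{C,T} ∩→ {C,T}; cost 0
[col 1] AHIJSU: children AHJSU:{C,T}, I:{T} ∩→ {T}; cost 0
[col 2] AJ: children A:{A}, J:{A} ∩→ {A}; cost 0
[col 2] HS: children H:{G}, S:{A} ∪→ {A,G}; cost 1
[col 2] HSU: children HS:{A,G}, U:{T} ∪→ {A,G,T}; cost 1
[col 2] AHJSU: children AJ:{A}, HSU:{A,G,T} ∩→ {A}; cost 0
[col 2] AHIJSU: children AHJSU:{A}, I:{T} ∪→ {A,T}; cost 1
[col 3] AJ: children A:{A}, J:{G} ∪→ {A,G}; cost 1
[col 3] HS: children H:{A}, S:{G} ∪→ {A,G}; cost 1
[col 3] HSU: children HS:{A,G}, U:{T} ∪→ {A,G,T}; cost 1
[col 3] AHJSU: children AJ:{A,G}, HSU:{A,G,T} ∩→ {A,G}; cost 0
[col 3] AHIJSU: children AHJSU:{A,G}, I:{C} ∪→ {A,C,G}; cost 1
[col 4] AJ: children A:{A}, J:{C} ∪→ {A,C}; cost 1
[col 4] HS: children H:{G}, S:{A} ∪→ {A,G}; cost 1
[col 4] HSU: children HS:{A,G}, U:{A} ∩→ {A}; cost 0
[col 4] AHJSU: children AJ:{A,C}, HSU:{A} ∩→ {A}; cost 0
[col 4] AHIJSU: children AHJSU:{A}, I:{A} ∩→ {A}; cost 0
[col 5] AJ: children A:{G}, J:{A} ∪→ {A,G}; cost 1
[col 5] HS: children H:{A}, S:{T} ∪→ {A,T}; cost 1
[col 5] HSU: children HS:{A,T}, U:{A} ∩→ {A}; cost 0
[col 5] AHJSU: children AJ:{A,G}, HSU:{A} ∩→ {A}; cost 0
[col 5] AHIJSU: children AHJSU:{A}, I:{G} ∪→ {A,G}; cost 1
[col 6] AJ: children A:{A}, J:{A} ∩→ {A}; cost 0
[col 6] HS: children H:{G}, S:{A} ∪→ {A,G}; cost 1
[col 6] HSU: children HS:{A,G}, U:{C} ∪→ {A,C,G}; cost 1
[col 6] AHJSU: children AJ:{A}, HSU:{A,C,G} ∩→ {A}; cost 0
[col 6] AHIJSU: children AHJSU:{A}, I:{T} ∪→ {A,T}; cost 1
per-site changes: [4, 2, 3, 4, 2, 3, 3]; total = 21

3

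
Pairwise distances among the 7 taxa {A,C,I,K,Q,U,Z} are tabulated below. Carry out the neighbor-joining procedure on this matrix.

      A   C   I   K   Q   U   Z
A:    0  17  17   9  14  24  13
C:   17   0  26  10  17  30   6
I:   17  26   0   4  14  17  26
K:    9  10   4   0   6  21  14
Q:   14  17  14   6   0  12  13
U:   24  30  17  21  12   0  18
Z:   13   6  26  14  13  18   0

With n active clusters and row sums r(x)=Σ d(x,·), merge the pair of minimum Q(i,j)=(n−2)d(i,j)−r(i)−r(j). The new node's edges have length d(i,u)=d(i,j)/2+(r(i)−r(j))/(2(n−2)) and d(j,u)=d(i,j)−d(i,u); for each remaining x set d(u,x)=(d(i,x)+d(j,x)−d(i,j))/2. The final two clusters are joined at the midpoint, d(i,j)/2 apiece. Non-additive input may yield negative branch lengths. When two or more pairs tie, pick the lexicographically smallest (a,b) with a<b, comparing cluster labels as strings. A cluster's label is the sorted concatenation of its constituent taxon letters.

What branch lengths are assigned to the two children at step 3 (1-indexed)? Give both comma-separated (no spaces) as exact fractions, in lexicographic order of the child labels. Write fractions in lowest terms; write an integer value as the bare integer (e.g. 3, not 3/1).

19/3,17/3

iteration 1: select C,Z (d=6, Q=-166); attach at lengths (23/5, 7/5); label the merged cluster CZ
  updated: d(A,CZ)=12, d(CZ,I)=23, d(CZ,K)=9, d(CZ,Q)=12, d(CZ,U)=21
iteration 2: select I,K (d=4, Q=-108); attach at lengths (21/4, -5/4); label the merged cluster IK
  updated: d(A,IK)=11, d(CZ,IK)=14, d(IK,Q)=8, d(IK,U)=17
iteration 3: select A,CZ (d=12, Q=-84); attach at lengths (19/3, 17/3); label the merged cluster ACZ
  updated: d(ACZ,IK)=13/2, d(ACZ,Q)=7, d(ACZ,U)=33/2
iteration 4: select ACZ,IK (d=13/2, Q=-97/2); attach at lengths (23/8, 29/8); label the merged cluster ACIKZ
  updated: d(ACIKZ,Q)=17/4, d(ACIKZ,U)=27/2
iteration 5: select ACIKZ,Q (d=17/4, Q=-119/4); attach at lengths (23/8, 11/8); label the merged cluster ACIKQZ
  updated: d(ACIKQZ,U)=85/8
iteration 6: select ACIKQZ,U (d=85/8); attach at lengths (85/16, 85/16); label the merged cluster ACIKQUZ
final tree: ((((A:19/3,(C:23/5,Z:7/5):17/3):23/8,(I:21/4,K:-5/4):29/8):23/8,Q:11/8):85/16,U:85/16)
total length: 347/8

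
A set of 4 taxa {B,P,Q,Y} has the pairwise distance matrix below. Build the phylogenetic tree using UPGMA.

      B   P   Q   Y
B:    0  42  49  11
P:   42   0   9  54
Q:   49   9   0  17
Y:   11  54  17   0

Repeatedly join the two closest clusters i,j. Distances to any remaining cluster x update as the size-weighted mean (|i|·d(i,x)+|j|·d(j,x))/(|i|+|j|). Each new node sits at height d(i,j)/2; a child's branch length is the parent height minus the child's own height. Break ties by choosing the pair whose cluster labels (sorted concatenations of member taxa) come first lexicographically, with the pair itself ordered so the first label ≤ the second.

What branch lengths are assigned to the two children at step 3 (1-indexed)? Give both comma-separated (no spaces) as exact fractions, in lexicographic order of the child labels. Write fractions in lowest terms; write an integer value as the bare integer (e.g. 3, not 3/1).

iteration 1: select P,Q (d=9); attach at lengths (9/2, 9/2); label the merged cluster PQ
  updated: d(B,PQ)=91/2, d(PQ,Y)=71/2
iteration 2: select B,Y (d=11); attach at lengths (11/2, 11/2); label the merged cluster BY
  updated: d(BY,PQ)=81/2
iteration 3: select BY,PQ (d=81/2); attach at lengths (59/4, 63/4); label the merged cluster BPQY
final tree: ((B:11/2,Y:11/2):59/4,(P:9/2,Q:9/2):63/4)
total length: 101/2

59/4,63/4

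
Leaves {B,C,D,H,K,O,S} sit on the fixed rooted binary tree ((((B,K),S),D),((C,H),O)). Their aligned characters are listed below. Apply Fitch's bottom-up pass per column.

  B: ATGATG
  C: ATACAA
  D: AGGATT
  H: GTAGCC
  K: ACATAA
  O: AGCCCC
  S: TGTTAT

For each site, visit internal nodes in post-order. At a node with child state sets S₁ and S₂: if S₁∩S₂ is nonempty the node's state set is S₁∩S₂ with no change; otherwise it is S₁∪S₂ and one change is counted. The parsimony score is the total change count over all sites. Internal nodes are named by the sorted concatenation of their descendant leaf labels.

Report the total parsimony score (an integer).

21

site 0, node BK: B={A} ∩ K={A} → {A} (+0)
site 0, node BKS: BK={A} ∪ S={T} → {A,T} (+1)
site 0, node BDKS: BKS={A,T} ∩ D={A} → {A} (+0)
site 0, node CH: C={A} ∪ H={G} → {A,G} (+1)
site 0, node CHO: CH={A,G} ∩ O={A} → {A} (+0)
site 0, node BCDHKOS: BDKS={A} ∩ CHO={A} → {A} (+0)
site 1, node BK: B={T} ∪ K={C} → {C,T} (+1)
site 1, node BKS: BK={C,T} ∪ S={G} → {C,G,T} (+1)
site 1, node BDKS: BKS={C,G,T} ∩ D={G} → {G} (+0)
site 1, node CH: C={T} ∩ H={T} → {T} (+0)
site 1, node CHO: CH={T} ∪ O={G} → {G,T} (+1)
site 1, node BCDHKOS: BDKS={G} ∩ CHO={G,T} → {G} (+0)
site 2, node BK: B={G} ∪ K={A} → {A,G} (+1)
site 2, node BKS: BK={A,G} ∪ S={T} → {A,G,T} (+1)
site 2, node BDKS: BKS={A,G,T} ∩ D={G} → {G} (+0)
site 2, node CH: C={A} ∩ H={A} → {A} (+0)
site 2, node CHO: CH={A} ∪ O={C} → {A,C} (+1)
site 2, node BCDHKOS: BDKS={G} ∪ CHO={A,C} → {A,C,G} (+1)
site 3, node BK: B={A} ∪ K={T} → {A,T} (+1)
site 3, node BKS: BK={A,T} ∩ S={T} → {T} (+0)
site 3, node BDKS: BKS={T} ∪ D={A} → {A,T} (+1)
site 3, node CH: C={C} ∪ H={G} → {C,G} (+1)
site 3, node CHO: CH={C,G} ∩ O={C} → {C} (+0)
site 3, node BCDHKOS: BDKS={A,T} ∪ CHO={C} → {A,C,T} (+1)
site 4, node BK: B={T} ∪ K={A} → {A,T} (+1)
site 4, node BKS: BK={A,T} ∩ S={A} → {A} (+0)
site 4, node BDKS: BKS={A} ∪ D={T} → {A,T} (+1)
site 4, node CH: C={A} ∪ H={C} → {A,C} (+1)
site 4, node CHO: CH={A,C} ∩ O={C} → {C} (+0)
site 4, node BCDHKOS: BDKS={A,T} ∪ CHO={C} → {A,C,T} (+1)
site 5, node BK: B={G} ∪ K={A} → {A,G} (+1)
site 5, node BKS: BK={A,G} ∪ S={T} → {A,G,T} (+1)
site 5, node BDKS: BKS={A,G,T} ∩ D={T} → {T} (+0)
site 5, node CH: C={A} ∪ H={C} → {A,C} (+1)
site 5, node CHO: CH={A,C} ∩ O={C} → {C} (+0)
site 5, node BCDHKOS: BDKS={T} ∪ CHO={C} → {C,T} (+1)
per-site changes: [2, 3, 4, 4, 4, 4]; total = 21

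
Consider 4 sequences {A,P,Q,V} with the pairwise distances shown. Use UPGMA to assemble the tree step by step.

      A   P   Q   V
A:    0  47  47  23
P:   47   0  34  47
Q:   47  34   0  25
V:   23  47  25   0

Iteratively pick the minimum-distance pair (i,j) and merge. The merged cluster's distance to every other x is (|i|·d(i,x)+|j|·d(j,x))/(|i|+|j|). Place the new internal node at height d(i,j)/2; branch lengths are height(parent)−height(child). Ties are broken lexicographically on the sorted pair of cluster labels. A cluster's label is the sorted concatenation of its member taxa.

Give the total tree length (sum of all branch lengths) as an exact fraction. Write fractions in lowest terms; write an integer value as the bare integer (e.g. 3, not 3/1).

70

iteration 1: select A,V (d=23); attach at lengths (23/2, 23/2); label the merged cluster AV
  updated: d(AV,P)=47, d(AV,Q)=36
iteration 2: select P,Q (d=34); attach at lengths (17, 17); label the merged cluster PQ
  updated: d(AV,PQ)=83/2
iteration 3: select AV,PQ (d=83/2); attach at lengths (37/4, 15/4); label the merged cluster APQV
final tree: ((A:23/2,V:23/2):37/4,(P:17,Q:17):15/4)
total length: 70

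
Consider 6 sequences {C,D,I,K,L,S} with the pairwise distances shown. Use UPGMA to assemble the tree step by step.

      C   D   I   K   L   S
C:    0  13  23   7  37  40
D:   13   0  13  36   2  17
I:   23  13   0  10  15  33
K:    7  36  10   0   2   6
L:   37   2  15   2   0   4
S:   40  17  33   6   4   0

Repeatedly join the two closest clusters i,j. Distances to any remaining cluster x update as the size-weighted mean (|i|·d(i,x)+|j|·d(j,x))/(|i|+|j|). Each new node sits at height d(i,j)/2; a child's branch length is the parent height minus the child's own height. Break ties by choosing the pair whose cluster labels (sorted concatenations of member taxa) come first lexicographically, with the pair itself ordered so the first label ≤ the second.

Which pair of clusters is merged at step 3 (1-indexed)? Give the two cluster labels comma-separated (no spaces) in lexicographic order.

DL,I

1. join D+L (d=2) ⇒ DL; edges |D|=1, |L|=1
  updated: d(C,DL)=25, d(DL,I)=14, d(DL,K)=19, d(DL,S)=21/2
2. join K+S (d=6) ⇒ KS; edges |K|=3, |S|=3
  updated: d(C,KS)=47/2, d(DL,KS)=59/4, d(I,KS)=43/2
3. join DL+I (d=14) ⇒ DIL; edges |DL|=6, |I|=7
  updated: d(C,DIL)=73/3, d(DIL,KS)=17
4. join DIL+KS (d=17) ⇒ DIKLS; edges |DIL|=3/2, |KS|=11/2
  updated: d(C,DIKLS)=24
5. join C+DIKLS (d=24) ⇒ CDIKLS; edges |C|=12, |DIKLS|=7/2
final tree: (C:12,(((D:1,L:1):6,I:7):3/2,(K:3,S:3):11/2):7/2)
total length: 87/2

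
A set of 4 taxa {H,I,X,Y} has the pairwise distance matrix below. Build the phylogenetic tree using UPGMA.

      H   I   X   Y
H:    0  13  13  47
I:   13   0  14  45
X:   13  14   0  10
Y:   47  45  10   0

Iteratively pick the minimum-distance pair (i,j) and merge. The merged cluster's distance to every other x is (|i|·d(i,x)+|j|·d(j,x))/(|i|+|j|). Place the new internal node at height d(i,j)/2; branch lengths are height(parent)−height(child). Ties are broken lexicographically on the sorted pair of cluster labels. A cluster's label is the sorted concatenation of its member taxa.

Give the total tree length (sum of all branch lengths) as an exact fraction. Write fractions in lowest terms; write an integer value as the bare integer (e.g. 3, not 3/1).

iteration 1: select X,Y (d=10); attach at lengths (5, 5); label the merged cluster XY
  updated: d(H,XY)=30, d(I,XY)=59/2
iteration 2: select H,I (d=13); attach at lengths (13/2, 13/2); label the merged cluster HI
  updated: d(HI,XY)=119/4
iteration 3: select HI,XY (d=119/4); attach at lengths (67/8, 79/8); label the merged cluster HIXY
final tree: ((H:13/2,I:13/2):67/8,(X:5,Y:5):79/8)
total length: 165/4

165/4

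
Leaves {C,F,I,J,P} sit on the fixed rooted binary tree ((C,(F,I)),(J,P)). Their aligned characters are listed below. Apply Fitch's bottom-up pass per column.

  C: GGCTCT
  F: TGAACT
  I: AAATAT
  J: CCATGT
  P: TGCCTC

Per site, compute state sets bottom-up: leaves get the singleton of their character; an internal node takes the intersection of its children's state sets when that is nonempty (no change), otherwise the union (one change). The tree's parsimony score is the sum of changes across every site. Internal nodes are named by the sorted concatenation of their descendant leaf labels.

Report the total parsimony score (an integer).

13

FI@0: {T} ∪ {A} = {A,T} (union, +1)
CFI@0: {G} ∪ {A,T} = {A,G,T} (union, +1)
JP@0: {C} ∪ {T} = {C,T} (union, +1)
CFIJP@0: {A,G,T} ∩ {C,T} = {T} (intersection, +0)
FI@1: {G} ∪ {A} = {A,G} (union, +1)
CFI@1: {G} ∩ {A,G} = {G} (intersection, +0)
JP@1: {C} ∪ {G} = {C,G} (union, +1)
CFIJP@1: {G} ∩ {C,G} = {G} (intersection, +0)
FI@2: {A} ∩ {A} = {A} (intersection, +0)
CFI@2: {C} ∪ {A} = {A,C} (union, +1)
JP@2: {A} ∪ {C} = {A,C} (union, +1)
CFIJP@2: {A,C} ∩ {A,C} = {A,C} (intersection, +0)
FI@3: {A} ∪ {T} = {A,T} (union, +1)
CFI@3: {T} ∩ {A,T} = {T} (intersection, +0)
JP@3: {T} ∪ {C} = {C,T} (union, +1)
CFIJP@3: {T} ∩ {C,T} = {T} (intersection, +0)
FI@4: {C} ∪ {A} = {A,C} (union, +1)
CFI@4: {C} ∩ {A,C} = {C} (intersection, +0)
JP@4: {G} ∪ {T} = {G,T} (union, +1)
CFIJP@4: {C} ∪ {G,T} = {C,G,T} (union, +1)
FI@5: {T} ∩ {T} = {T} (intersection, +0)
CFI@5: {T} ∩ {T} = {T} (intersection, +0)
JP@5: {T} ∪ {C} = {C,T} (union, +1)
CFIJP@5: {T} ∩ {C,T} = {T} (intersection, +0)
per-site changes: [3, 2, 2, 2, 3, 1]; total = 13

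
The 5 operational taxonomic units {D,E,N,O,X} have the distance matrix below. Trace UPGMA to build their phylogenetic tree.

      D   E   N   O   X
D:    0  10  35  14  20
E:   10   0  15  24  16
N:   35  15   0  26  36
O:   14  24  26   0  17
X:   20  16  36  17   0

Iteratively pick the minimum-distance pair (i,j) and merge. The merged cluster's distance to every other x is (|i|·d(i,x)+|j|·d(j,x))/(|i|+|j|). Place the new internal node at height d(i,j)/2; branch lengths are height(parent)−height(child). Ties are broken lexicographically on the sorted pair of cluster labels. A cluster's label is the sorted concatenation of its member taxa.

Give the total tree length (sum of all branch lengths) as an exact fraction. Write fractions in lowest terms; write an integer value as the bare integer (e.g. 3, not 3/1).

iteration 1: select D,E (d=10); attach at lengths (5, 5); label the merged cluster DE
  updated: d(DE,N)=25, d(DE,O)=19, d(DE,X)=18
iteration 2: select O,X (d=17); attach at lengths (17/2, 17/2); label the merged cluster OX
  updated: d(DE,OX)=37/2, d(N,OX)=31
iteration 3: select DE,OX (d=37/2); attach at lengths (17/4, 3/4); label the merged cluster DEOX
  updated: d(DEOX,N)=28
iteration 4: select DEOX,N (d=28); attach at lengths (19/4, 14); label the merged cluster DENOX
final tree: (((D:5,E:5):17/4,(O:17/2,X:17/2):3/4):19/4,N:14)
total length: 203/4

203/4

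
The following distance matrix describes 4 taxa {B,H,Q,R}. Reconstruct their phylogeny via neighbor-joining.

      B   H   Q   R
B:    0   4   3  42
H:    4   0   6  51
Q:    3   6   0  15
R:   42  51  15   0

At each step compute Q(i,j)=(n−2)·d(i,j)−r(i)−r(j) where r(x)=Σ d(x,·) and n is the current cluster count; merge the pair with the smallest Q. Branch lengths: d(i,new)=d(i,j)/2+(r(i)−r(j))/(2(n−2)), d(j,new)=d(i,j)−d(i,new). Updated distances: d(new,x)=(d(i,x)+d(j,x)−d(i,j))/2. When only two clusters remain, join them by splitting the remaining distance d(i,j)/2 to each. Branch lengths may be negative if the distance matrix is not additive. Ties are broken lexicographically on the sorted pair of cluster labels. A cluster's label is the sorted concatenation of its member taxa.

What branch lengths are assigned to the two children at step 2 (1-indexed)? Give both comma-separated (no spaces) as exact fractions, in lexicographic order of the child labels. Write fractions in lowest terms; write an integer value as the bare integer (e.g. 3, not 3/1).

16,-27/2

1. join B+H (d=4, Q=-102) ⇒ BH; edges |B|=-1, |H|=5
  updated: d(BH,Q)=5/2, d(BH,R)=89/2
2. join BH+Q (d=5/2, Q=-62) ⇒ BHQ; edges |BH|=16, |Q|=-27/2
  updated: d(BHQ,R)=57/2
3. join BHQ+R (d=57/2) ⇒ BHQR; edges |BHQ|=57/4, |R|=57/4
final tree: (((B:-1,H:5):16,Q:-27/2):57/4,R:57/4)
total length: 35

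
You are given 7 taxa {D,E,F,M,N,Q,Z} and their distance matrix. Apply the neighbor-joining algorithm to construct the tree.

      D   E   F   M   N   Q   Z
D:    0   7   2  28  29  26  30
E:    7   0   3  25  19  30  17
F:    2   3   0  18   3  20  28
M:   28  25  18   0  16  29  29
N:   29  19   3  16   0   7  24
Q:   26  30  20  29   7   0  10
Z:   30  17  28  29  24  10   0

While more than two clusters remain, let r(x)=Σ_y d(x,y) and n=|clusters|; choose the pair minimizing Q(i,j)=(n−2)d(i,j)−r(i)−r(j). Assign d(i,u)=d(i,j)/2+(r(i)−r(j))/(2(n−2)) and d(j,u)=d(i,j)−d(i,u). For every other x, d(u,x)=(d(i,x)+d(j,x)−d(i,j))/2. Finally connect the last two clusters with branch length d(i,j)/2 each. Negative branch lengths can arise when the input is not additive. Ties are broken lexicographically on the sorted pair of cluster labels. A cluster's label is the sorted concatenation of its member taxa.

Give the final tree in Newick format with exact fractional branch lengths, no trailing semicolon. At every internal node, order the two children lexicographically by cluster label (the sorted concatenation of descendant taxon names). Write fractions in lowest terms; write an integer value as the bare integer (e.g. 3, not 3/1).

1. join Q+Z (d=10, Q=-210) ⇒ QZ; edges |Q|=17/5, |Z|=33/5
  updated: d(D,QZ)=23, d(E,QZ)=37/2, d(F,QZ)=19, d(M,QZ)=24, d(N,QZ)=21/2
2. join D+E (d=7, Q=-267/2) ⇒ DE; edges |D|=89/16, |E|=23/16
  updated: d(DE,F)=-1, d(DE,M)=23, d(DE,N)=41/2, d(DE,QZ)=69/4
3. join DE+F (d=-1, Q=-407/4) ⇒ DEF; edges |DE|=71/24, |F|=-95/24
  updated: d(DEF,M)=21, d(DEF,N)=49/4, d(DEF,QZ)=149/8
4. join DEF+M (d=21, Q=-567/8) ⇒ DEFM; edges |DEF|=263/32, |M|=409/32
  updated: d(DEFM,N)=29/8, d(DEFM,QZ)=173/16
5. join DEFM+N (d=29/8, Q=-399/16) ⇒ DEFMN; edges |DEFM|=63/32, |N|=53/32
  updated: d(DEFMN,QZ)=283/32
6. join DEFMN+QZ (d=283/32) ⇒ DEFMNQZ; edges |DEFMN|=283/64, |QZ|=283/64
final tree: (((((D:89/16,E:23/16):71/24,F:-95/24):263/32,M:409/32):63/32,N:53/32):283/64,(Q:17/5,Z:33/5):283/64)
total length: 1583/32

(((((D:89/16,E:23/16):71/24,F:-95/24):263/32,M:409/32):63/32,N:53/32):283/64,(Q:17/5,Z:33/5):283/64)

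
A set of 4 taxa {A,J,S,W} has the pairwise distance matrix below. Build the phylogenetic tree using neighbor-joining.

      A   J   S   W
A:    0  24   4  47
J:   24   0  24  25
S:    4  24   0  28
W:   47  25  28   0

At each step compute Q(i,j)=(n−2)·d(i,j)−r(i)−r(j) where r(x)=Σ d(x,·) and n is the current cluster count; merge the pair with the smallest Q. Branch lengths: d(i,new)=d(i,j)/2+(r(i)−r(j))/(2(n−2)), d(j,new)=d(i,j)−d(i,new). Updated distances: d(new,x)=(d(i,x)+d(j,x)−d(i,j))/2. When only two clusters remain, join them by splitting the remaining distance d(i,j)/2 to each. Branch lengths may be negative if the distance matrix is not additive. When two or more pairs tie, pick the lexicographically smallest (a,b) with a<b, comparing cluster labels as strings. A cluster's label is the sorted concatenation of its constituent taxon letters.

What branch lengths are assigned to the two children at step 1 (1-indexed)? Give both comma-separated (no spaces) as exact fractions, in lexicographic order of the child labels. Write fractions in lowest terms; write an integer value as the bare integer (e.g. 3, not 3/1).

27/4,-11/4

iteration 1: select A,S (d=4, Q=-123); attach at lengths (27/4, -11/4); label the merged cluster AS
  updated: d(AS,J)=22, d(AS,W)=71/2
iteration 2: select AS,J (d=22, Q=-165/2); attach at lengths (65/4, 23/4); label the merged cluster AJS
  updated: d(AJS,W)=77/4
iteration 3: select AJS,W (d=77/4); attach at lengths (77/8, 77/8); label the merged cluster AJSW
final tree: (((A:27/4,S:-11/4):65/4,J:23/4):77/8,W:77/8)
total length: 181/4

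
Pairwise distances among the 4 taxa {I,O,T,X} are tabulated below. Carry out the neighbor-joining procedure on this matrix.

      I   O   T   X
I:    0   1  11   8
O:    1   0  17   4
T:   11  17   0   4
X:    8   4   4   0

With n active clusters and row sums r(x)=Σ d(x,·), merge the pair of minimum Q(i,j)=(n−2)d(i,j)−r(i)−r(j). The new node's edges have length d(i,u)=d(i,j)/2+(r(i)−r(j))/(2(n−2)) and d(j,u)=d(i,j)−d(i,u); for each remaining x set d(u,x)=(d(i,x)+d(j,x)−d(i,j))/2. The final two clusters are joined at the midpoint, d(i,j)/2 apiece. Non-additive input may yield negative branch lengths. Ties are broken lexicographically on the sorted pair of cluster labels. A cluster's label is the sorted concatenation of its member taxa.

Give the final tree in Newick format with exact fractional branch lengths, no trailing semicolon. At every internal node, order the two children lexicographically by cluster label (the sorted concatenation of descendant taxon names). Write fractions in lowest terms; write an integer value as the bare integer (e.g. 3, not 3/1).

iteration 1: select I,O (d=1, Q=-40); attach at lengths (0, 1); label the merged cluster IO
  updated: d(IO,T)=27/2, d(IO,X)=11/2
iteration 2: select IO,T (d=27/2, Q=-23); attach at lengths (15/2, 6); label the merged cluster IOT
  updated: d(IOT,X)=-2
iteration 3: select IOT,X (d=-2); attach at lengths (-1, -1); label the merged cluster IOTX
final tree: (((I:0,O:1):15/2,T:6):-1,X:-1)
total length: 25/2

(((I:0,O:1):15/2,T:6):-1,X:-1)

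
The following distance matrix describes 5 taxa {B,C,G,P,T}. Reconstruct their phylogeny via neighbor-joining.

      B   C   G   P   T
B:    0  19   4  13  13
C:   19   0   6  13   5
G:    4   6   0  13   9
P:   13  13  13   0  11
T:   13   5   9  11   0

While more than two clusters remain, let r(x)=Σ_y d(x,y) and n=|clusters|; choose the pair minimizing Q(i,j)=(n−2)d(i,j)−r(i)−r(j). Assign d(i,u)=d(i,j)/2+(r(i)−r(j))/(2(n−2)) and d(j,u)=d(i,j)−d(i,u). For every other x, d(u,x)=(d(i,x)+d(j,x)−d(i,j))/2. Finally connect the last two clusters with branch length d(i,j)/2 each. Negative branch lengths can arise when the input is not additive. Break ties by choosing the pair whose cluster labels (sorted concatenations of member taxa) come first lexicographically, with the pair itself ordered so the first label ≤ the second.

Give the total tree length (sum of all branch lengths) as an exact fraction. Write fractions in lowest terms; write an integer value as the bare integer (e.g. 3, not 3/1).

183/8

1. join B+G (d=4, Q=-69) ⇒ BG; edges |B|=29/6, |G|=-5/6
  updated: d(BG,C)=21/2, d(BG,P)=11, d(BG,T)=9
2. join BG+P (d=11, Q=-87/2) ⇒ BGP; edges |BG|=35/8, |P|=53/8
  updated: d(BGP,C)=25/4, d(BGP,T)=9/2
3. join BGP+C (d=25/4, Q=-63/4) ⇒ BCGP; edges |BGP|=23/8, |C|=27/8
  updated: d(BCGP,T)=13/8
4. join BCGP+T (d=13/8) ⇒ BCGPT; edges |BCGP|=13/16, |T|=13/16
final tree: ((((B:29/6,G:-5/6):35/8,P:53/8):23/8,C:27/8):13/16,T:13/16)
total length: 183/8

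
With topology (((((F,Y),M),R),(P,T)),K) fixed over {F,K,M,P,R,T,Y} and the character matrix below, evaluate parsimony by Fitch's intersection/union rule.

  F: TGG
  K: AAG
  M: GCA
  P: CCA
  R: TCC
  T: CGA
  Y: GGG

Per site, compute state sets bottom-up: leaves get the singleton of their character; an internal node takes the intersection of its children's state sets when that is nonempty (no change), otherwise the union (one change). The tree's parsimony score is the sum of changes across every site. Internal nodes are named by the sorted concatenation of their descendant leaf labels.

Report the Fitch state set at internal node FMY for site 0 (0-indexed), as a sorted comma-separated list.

[col 0] FY: children F:{T}, Y:{G} ∪→ {G,T}; cost 1
[col 0] FMY: children FY:{G,T}, M:{G} ∩→ {G}; cost 0
[col 0] FMRY: children FMY:{G}, R:{T} ∪→ {G,T}; cost 1
[col 0] PT: children P:{C}, T:{C} ∩→ {C}; cost 0
[col 0] FMPRTY: children FMRY:{G,T}, PT:{C} ∪→ {C,G,T}; cost 1
[col 0] FKMPRTY: children FMPRTY:{C,G,T}, K:{A} ∪→ {A,C,G,T}; cost 1
[col 1] FY: children F:{G}, Y:{G} ∩→ {G}; cost 0
[col 1] FMY: children FY:{G}, M:{C} ∪→ {C,G}; cost 1
[col 1] FMRY: children FMY:{C,G}, R:{C} ∩→ {C}; cost 0
[col 1] PT: children P:{C}, T:{G} ∪→ {C,G}; cost 1
[col 1] FMPRTY: children FMRY:{C}, PT:{C,G} ∩→ {C}; cost 0
[col 1] FKMPRTY: children FMPRTY:{C}, K:{A} ∪→ {A,C}; cost 1
[col 2] FY: children F:{G}, Y:{G} ∩→ {G}; cost 0
[col 2] FMY: children FY:{G}, M:{A} ∪→ {A,G}; cost 1
[col 2] FMRY: children FMY:{A,G}, R:{C} ∪→ {A,C,G}; cost 1
[col 2] PT: children P:{A}, T:{A} ∩→ {A}; cost 0
[col 2] FMPRTY: children FMRY:{A,C,G}, PT:{A} ∩→ {A}; cost 0
[col 2] FKMPRTY: children FMPRTY:{A}, K:{G} ∪→ {A,G}; cost 1
per-site changes: [4, 3, 3]; total = 10

G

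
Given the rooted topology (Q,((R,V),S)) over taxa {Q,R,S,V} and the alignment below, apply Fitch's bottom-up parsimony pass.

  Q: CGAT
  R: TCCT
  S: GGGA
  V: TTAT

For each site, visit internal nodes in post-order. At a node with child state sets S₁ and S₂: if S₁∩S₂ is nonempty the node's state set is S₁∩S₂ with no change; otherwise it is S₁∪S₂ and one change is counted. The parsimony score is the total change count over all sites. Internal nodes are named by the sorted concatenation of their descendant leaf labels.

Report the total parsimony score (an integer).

RV@0: {T} ∩ {T} = {T} (intersection, +0)
RSV@0: {T} ∪ {G} = {G,T} (union, +1)
QRSV@0: {C} ∪ {G,T} = {C,G,T} (union, +1)
RV@1: {C} ∪ {T} = {C,T} (union, +1)
RSV@1: {C,T} ∪ {G} = {C,G,T} (union, +1)
QRSV@1: {G} ∩ {C,G,T} = {G} (intersection, +0)
RV@2: {C} ∪ {A} = {A,C} (union, +1)
RSV@2: {A,C} ∪ {G} = {A,C,G} (union, +1)
QRSV@2: {A} ∩ {A,C,G} = {A} (intersection, +0)
RV@3: {T} ∩ {T} = {T} (intersection, +0)
RSV@3: {T} ∪ {A} = {A,T} (union, +1)
QRSV@3: {T} ∩ {A,T} = {T} (intersection, +0)
per-site changes: [2, 2, 2, 1]; total = 7

7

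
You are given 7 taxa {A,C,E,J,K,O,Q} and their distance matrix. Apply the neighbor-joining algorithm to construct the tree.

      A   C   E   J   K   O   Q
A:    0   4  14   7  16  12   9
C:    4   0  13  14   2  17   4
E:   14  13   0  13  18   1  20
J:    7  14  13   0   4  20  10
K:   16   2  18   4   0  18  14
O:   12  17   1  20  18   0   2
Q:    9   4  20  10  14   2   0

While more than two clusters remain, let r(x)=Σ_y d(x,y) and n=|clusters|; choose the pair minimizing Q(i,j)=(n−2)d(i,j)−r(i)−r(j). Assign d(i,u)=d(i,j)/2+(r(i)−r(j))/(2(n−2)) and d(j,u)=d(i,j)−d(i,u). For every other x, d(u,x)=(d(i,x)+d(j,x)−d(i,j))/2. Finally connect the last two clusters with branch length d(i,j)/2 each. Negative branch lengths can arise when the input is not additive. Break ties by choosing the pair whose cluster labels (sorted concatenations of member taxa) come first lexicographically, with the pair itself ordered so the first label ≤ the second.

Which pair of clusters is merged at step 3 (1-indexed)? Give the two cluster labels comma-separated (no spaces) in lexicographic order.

1. join E+O (d=1, Q=-144) ⇒ EO; edges |E|=7/5, |O|=-2/5
  updated: d(A,EO)=25/2, d(C,EO)=29/2, d(EO,J)=16, d(EO,K)=35/2, d(EO,Q)=21/2
2. join J+K (d=4, Q=-177/2) ⇒ JK; edges |J|=27/16, |K|=37/16
  updated: d(A,JK)=19/2, d(C,JK)=6, d(EO,JK)=59/4, d(JK,Q)=10
3. join EO+Q (d=21/2, Q=-217/4) ⇒ EOQ; edges |EO|=67/8, |Q|=17/8
  updated: d(A,EOQ)=11/2, d(C,EOQ)=4, d(EOQ,JK)=57/8
4. join A+C (d=4, Q=-25) ⇒ AC; edges |A|=13/4, |C|=3/4
  updated: d(AC,EOQ)=11/4, d(AC,JK)=23/4
5. join AC+EOQ (d=11/4, Q=-125/8) ⇒ ACEOQ; edges |AC|=11/16, |EOQ|=33/16
  updated: d(ACEOQ,JK)=81/16
6. join ACEOQ+JK (d=81/16) ⇒ ACEJKOQ; edges |ACEOQ|=81/32, |JK|=81/32
final tree: (((A:13/4,C:3/4):11/16,((E:7/5,O:-2/5):67/8,Q:17/8):33/16):81/32,(J:27/16,K:37/16):81/32)
total length: 437/16

EO,Q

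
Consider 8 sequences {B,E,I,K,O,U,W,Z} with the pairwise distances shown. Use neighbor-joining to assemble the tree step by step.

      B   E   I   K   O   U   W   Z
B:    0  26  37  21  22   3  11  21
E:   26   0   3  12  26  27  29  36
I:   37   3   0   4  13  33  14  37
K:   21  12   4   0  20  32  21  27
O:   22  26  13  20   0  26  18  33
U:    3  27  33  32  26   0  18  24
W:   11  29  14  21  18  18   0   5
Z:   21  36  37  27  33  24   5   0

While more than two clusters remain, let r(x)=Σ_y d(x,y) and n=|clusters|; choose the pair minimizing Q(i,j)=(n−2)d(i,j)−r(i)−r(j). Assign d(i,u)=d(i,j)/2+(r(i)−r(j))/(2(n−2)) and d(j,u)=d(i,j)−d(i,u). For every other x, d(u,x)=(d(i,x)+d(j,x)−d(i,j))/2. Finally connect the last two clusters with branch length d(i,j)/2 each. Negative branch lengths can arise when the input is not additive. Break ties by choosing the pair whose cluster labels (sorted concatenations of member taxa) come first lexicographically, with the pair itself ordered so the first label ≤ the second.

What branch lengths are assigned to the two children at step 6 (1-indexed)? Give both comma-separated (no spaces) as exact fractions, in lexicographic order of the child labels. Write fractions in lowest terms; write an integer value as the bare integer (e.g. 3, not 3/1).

1. join B+U (d=3, Q=-286) ⇒ BU; edges |B|=-1/3, |U|=10/3
  updated: d(BU,E)=25, d(BU,I)=67/2, d(BU,K)=25, d(BU,O)=45/2, d(BU,W)=13, d(BU,Z)=21
2. join W+Z (d=5, Q=-234) ⇒ WZ; edges |W|=-17/5, |Z|=42/5
  updated: d(BU,WZ)=29/2, d(E,WZ)=30, d(I,WZ)=23, d(K,WZ)=43/2, d(O,WZ)=23
3. join BU+WZ (d=29/2, Q=-349/2) ⇒ BUWZ; edges |BU|=133/16, |WZ|=99/16
  updated: d(BUWZ,E)=81/4, d(BUWZ,I)=21, d(BUWZ,K)=16, d(BUWZ,O)=31/2
4. join BUWZ+O (d=31/2, Q=-403/4) ⇒ BOUWZ; edges |BUWZ|=179/24, |O|=193/24
  updated: d(BOUWZ,E)=123/8, d(BOUWZ,I)=37/4, d(BOUWZ,K)=41/4
5. join BOUWZ+K (d=41/4, Q=-325/8) ⇒ BKOUWZ; edges |BOUWZ|=233/32, |K|=95/32
  updated: d(BKOUWZ,E)=137/16, d(BKOUWZ,I)=3/2
6. join BKOUWZ+E (d=137/16, Q=-209/16) ⇒ BEKOUWZ; edges |BKOUWZ|=113/32, |E|=161/32
  updated: d(BEKOUWZ,I)=-65/32
7. join BEKOUWZ+I (d=-65/32) ⇒ BEIKOUWZ; edges |BEKOUWZ|=-65/64, |I|=-65/64
final tree: ((((((B:-1/3,U:10/3):133/16,(W:-17/5,Z:42/5):99/16):179/24,O:193/24):233/32,K:95/32):113/32,E:161/32):-65/64,I:-65/64)
total length: 1753/32

113/32,161/32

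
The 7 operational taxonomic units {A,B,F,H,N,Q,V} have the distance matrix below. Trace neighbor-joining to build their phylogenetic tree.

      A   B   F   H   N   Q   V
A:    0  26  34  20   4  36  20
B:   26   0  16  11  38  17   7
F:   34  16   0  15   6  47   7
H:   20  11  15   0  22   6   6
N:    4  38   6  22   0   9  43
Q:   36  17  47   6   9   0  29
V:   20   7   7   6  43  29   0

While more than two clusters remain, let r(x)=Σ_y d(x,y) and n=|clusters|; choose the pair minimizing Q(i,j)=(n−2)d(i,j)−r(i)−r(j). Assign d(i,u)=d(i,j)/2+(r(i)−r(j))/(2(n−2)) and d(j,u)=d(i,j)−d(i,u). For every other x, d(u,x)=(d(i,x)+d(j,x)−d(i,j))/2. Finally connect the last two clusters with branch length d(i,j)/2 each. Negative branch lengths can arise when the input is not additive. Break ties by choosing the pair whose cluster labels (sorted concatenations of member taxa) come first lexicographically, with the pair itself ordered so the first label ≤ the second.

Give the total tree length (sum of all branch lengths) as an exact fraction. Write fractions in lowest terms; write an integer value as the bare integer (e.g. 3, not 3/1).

1. join A+N (d=4, Q=-242) ⇒ AN; edges |A|=19/5, |N|=1/5
  updated: d(AN,B)=30, d(AN,F)=18, d(AN,H)=19, d(AN,Q)=41/2, d(AN,V)=59/2
2. join AN+Q (d=41/2, Q=-309/2) ⇒ ANQ; edges |AN|=159/16, |Q|=169/16
  updated: d(ANQ,B)=53/4, d(ANQ,F)=89/4, d(ANQ,H)=9/4, d(ANQ,V)=19
3. join ANQ+H (d=9/4, Q=-337/4) ⇒ AHNQ; edges |ANQ|=39/8, |H|=-21/8
  updated: d(AHNQ,B)=11, d(AHNQ,F)=35/2, d(AHNQ,V)=91/8
4. join AHNQ+B (d=11, Q=-415/8) ⇒ ABHNQ; edges |AHNQ|=223/32, |B|=129/32
  updated: d(ABHNQ,F)=45/4, d(ABHNQ,V)=59/16
5. join ABHNQ+F (d=45/4, Q=-351/16) ⇒ ABFHNQ; edges |ABHNQ|=127/32, |F|=233/32
  updated: d(ABFHNQ,V)=-9/32
6. join ABFHNQ+V (d=-9/32) ⇒ ABFHNQV; edges |ABFHNQ|=-9/64, |V|=-9/64
final tree: ((((((A:19/5,N:1/5):159/16,Q:169/16):39/8,H:-21/8):223/32,B:129/32):127/32,F:233/32):-9/64,V:-9/64)
total length: 1559/32

1559/32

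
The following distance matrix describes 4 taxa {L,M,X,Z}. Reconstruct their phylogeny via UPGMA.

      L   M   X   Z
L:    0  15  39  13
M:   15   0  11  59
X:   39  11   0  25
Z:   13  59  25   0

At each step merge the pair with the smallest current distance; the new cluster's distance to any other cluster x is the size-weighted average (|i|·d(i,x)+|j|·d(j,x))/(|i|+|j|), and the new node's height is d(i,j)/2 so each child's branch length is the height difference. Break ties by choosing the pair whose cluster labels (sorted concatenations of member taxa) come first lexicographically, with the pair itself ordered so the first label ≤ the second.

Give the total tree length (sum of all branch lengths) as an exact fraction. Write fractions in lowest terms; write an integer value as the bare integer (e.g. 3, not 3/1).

step 1: merge (M,X) at d=11; branch lengths M→11/2, X→11/2; new cluster MX
  updated: d(L,MX)=27, d(MX,Z)=42
step 2: merge (L,Z) at d=13; branch lengths L→13/2, Z→13/2; new cluster LZ
  updated: d(LZ,MX)=69/2
step 3: merge (LZ,MX) at d=69/2; branch lengths LZ→43/4, MX→47/4; new cluster LMXZ
final tree: ((L:13/2,Z:13/2):43/4,(M:11/2,X:11/2):47/4)
total length: 93/2

93/2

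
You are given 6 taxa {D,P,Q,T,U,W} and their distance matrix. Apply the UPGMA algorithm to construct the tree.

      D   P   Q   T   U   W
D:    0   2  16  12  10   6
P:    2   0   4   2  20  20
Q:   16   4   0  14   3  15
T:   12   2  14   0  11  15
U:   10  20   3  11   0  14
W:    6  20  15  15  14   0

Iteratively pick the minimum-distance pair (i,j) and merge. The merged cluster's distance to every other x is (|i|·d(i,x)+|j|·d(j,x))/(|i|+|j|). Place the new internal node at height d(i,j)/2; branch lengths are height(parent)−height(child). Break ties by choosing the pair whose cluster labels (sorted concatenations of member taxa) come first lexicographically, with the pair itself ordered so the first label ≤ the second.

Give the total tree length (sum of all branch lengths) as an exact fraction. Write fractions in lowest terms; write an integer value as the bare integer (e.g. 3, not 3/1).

105/4

step 1: merge (D,P) at d=2; branch lengths D→1, P→1; new cluster DP
  updated: d(DP,Q)=10, d(DP,T)=7, d(DP,U)=15, d(DP,W)=13
step 2: merge (Q,U) at d=3; branch lengths Q→3/2, U→3/2; new cluster QU
  updated: d(DP,QU)=25/2, d(QU,T)=25/2, d(QU,W)=29/2
step 3: merge (DP,T) at d=7; branch lengths DP→5/2, T→7/2; new cluster DPT
  updated: d(DPT,QU)=25/2, d(DPT,W)=41/3
step 4: merge (DPT,QU) at d=25/2; branch lengths DPT→11/4, QU→19/4; new cluster DPQTU
  updated: d(DPQTU,W)=14
step 5: merge (DPQTU,W) at d=14; branch lengths DPQTU→3/4, W→7; new cluster DPQTUW
final tree: ((((D:1,P:1):5/2,T:7/2):11/4,(Q:3/2,U:3/2):19/4):3/4,W:7)
total length: 105/4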